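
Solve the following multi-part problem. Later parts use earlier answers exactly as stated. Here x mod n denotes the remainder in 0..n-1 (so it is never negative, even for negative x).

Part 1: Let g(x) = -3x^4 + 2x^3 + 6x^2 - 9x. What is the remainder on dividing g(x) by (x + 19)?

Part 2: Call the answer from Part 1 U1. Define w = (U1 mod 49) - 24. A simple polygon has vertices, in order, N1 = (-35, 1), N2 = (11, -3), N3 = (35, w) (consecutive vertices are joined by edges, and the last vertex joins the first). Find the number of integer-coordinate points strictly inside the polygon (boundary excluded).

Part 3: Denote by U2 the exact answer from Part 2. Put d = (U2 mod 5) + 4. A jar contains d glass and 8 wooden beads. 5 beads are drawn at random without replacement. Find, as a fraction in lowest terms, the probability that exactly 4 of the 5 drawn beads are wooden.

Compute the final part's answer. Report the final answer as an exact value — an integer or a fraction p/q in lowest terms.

Part 1: remainder = value at the root: -3*(-19)^4 + 2*(-19)^3 + 6*(-19)^2 - 9*(-19)^1 = (-390963) + (-13718) + (2166) + (171) = -402344; answer -402344
Part 2: U1 = -402344; w = 20; cross terms: (-35*-3 - 11*1)=94, (11*20 - 35*-3)=325, (35*1 - -35*20)=735; twice the area = |1154| = 1154; area = 577; boundary points = 2 + 1 + 1 = 4; strictly interior points = area - boundary/2 + 1 = 576; answer 576
Part 3: U2 = 576; d = 5; total draws C(13,5) = 1287; favorable C(8,4)*C(5,1) = 350; P = 350/1287; answer 350/1287

350/1287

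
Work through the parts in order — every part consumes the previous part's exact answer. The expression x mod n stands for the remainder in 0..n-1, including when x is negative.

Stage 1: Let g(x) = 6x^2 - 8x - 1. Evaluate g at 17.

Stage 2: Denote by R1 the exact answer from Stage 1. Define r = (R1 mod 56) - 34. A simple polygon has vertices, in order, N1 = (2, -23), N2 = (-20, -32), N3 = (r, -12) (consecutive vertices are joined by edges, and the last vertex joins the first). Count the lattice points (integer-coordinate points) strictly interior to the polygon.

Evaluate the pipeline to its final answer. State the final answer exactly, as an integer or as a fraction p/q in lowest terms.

Stage 1: 6*(17)^2 - 8*(17)^1 - 1 = (1734) + (-136) + (-1) = 1597; answer 1597
Stage 2: R1 = 1597; r = -5; cross terms: (2*-32 - -20*-23)=-524, (-20*-12 - -5*-32)=80, (-5*-23 - 2*-12)=139; twice the area = |-305| = 305; area = 305/2; boundary points = 1 + 5 + 1 = 7; strictly interior points = area - boundary/2 + 1 = 150; answer 150

150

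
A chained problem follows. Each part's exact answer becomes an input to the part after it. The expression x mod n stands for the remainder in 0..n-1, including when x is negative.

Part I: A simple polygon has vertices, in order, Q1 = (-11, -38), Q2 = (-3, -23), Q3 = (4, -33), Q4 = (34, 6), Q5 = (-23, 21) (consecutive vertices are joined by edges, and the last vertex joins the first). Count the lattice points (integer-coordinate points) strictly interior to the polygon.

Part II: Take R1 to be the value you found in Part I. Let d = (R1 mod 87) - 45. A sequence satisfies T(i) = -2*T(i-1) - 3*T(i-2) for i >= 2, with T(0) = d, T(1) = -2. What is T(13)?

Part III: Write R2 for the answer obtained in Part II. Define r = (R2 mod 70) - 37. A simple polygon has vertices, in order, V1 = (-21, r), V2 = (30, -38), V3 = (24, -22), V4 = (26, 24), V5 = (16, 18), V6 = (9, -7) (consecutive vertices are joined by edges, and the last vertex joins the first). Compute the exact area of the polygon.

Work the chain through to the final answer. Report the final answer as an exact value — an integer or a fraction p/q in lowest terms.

Part I: cross terms: (-11*-23 - -3*-38)=139, (-3*-33 - 4*-23)=191, (4*6 - 34*-33)=1146, (34*21 - -23*6)=852, (-23*-38 - -11*21)=1105; twice the area = |3433| = 3433; area = 3433/2; boundary points = 1 + 1 + 3 + 3 + 1 = 9; strictly interior points = area - boundary/2 + 1 = 1713; answer 1713
Part II: R1 = 1713; d = 15; T(2) = -2*(-2) - 3*(15) = -41; iterating: T(2)=-41, T(3)=88, T(4)=-53, T(5)=-158, T(6)=475, T(7)=-476, T(8)=-473, T(9)=2374, T(10)=-3329, T(11)=-464, T(12)=10915, T(13)=-20438; answer -20438
Part III: R2 = -20438; r = -35; cross terms: (-21*-38 - 30*-35)=1848, (30*-22 - 24*-38)=252, (24*24 - 26*-22)=1148, (26*18 - 16*24)=84, (16*-7 - 9*18)=-274, (9*-35 - -21*-7)=-462; twice the area = |2596| = 2596; area = 1298; answer 1298

1298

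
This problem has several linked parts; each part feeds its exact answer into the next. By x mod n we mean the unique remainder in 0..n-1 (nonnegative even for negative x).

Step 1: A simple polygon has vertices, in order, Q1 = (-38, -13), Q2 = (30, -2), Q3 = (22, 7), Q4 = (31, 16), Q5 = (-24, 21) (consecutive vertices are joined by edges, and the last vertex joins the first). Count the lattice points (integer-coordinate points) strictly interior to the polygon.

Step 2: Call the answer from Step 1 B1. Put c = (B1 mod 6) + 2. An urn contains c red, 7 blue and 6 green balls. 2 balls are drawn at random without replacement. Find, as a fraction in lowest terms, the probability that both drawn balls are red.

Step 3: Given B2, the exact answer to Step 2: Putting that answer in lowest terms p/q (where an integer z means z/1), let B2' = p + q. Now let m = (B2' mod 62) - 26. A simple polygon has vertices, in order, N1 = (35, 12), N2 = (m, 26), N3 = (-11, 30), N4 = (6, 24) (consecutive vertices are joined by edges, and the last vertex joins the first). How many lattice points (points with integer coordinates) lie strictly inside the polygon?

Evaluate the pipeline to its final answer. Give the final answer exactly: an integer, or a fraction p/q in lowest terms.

241

Step 1: cross terms: (-38*-2 - 30*-13)=466, (30*7 - 22*-2)=254, (22*16 - 31*7)=135, (31*21 - -24*16)=1035, (-24*-13 - -38*21)=1110; twice the area = |3000| = 3000; area = 1500; boundary points = 1 + 1 + 9 + 5 + 2 = 18; strictly interior points = area - boundary/2 + 1 = 1492; answer 1492
Step 2: B1 = 1492; c = 6; total draws C(19,2) = 171; favorable C(6,2) = 15; P = 5/57; answer 5/57
Step 3: B2 = 5/57; threaded value p + q = 62; m = -26; cross terms: (35*26 - -26*12)=1222, (-26*30 - -11*26)=-494, (-11*24 - 6*30)=-444, (6*12 - 35*24)=-768; twice the area = |-484| = 484; area = 242; boundary points = 1 + 1 + 1 + 1 = 4; strictly interior points = area - boundary/2 + 1 = 241; answer 241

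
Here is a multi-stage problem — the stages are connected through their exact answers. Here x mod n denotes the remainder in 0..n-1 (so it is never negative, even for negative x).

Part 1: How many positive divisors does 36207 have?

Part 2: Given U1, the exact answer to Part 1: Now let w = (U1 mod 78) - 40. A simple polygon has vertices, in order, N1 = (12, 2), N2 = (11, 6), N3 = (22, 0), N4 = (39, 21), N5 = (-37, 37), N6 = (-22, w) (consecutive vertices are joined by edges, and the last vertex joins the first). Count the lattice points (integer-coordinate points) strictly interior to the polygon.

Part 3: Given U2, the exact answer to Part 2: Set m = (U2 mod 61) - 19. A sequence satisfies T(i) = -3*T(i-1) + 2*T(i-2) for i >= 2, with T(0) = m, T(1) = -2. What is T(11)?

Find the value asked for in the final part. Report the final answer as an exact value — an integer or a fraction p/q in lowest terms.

Part 1: 36207 = 3^5 * 149; number of divisors = (5+1) * (1+1) = 12; answer 12
Part 2: U1 = 12; w = -28; cross terms: (12*6 - 11*2)=50, (11*0 - 22*6)=-132, (22*21 - 39*0)=462, (39*37 - -37*21)=2220, (-37*-28 - -22*37)=1850, (-22*2 - 12*-28)=292; twice the area = |4742| = 4742; area = 2371; boundary points = 1 + 1 + 1 + 4 + 5 + 2 = 14; strictly interior points = area - boundary/2 + 1 = 2365; answer 2365
Part 3: U2 = 2365; m = 28; T(2) = -3*(-2) + 2*(28) = 62; iterating: T(2)=62, T(3)=-190, T(4)=694, T(5)=-2462, T(6)=8774, T(7)=-31246, T(8)=111286, T(9)=-396350, T(10)=1411622, T(11)=-5027566; answer -5027566

-5027566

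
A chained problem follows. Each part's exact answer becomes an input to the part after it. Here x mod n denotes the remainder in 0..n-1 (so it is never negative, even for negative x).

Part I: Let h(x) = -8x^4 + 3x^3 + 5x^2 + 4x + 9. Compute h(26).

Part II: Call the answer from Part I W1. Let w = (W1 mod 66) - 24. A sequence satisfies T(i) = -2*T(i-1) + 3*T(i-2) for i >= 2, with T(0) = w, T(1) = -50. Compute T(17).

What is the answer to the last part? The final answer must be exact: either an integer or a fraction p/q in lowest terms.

-2550518210

Part I: -8*(26)^4 + 3*(26)^3 + 5*(26)^2 + 4*(26)^1 + 9 = (-3655808) + (52728) + (3380) + (104) + (9) = -3599587; answer -3599587
Part II: W1 = -3599587; w = 29; T(2) = -2*(-50) + 3*(29) = 187; iterating: T(2)=187, T(3)=-524, T(4)=1609, T(5)=-4790, T(6)=14407, T(7)=-43184, T(8)=129589, T(9)=-388730, T(10)=1166227, T(11)=-3498644, T(12)=10495969, T(13)=-31487870, T(14)=94463647, T(15)=-283390904, T(16)=850172749, T(17)=-2550518210; answer -2550518210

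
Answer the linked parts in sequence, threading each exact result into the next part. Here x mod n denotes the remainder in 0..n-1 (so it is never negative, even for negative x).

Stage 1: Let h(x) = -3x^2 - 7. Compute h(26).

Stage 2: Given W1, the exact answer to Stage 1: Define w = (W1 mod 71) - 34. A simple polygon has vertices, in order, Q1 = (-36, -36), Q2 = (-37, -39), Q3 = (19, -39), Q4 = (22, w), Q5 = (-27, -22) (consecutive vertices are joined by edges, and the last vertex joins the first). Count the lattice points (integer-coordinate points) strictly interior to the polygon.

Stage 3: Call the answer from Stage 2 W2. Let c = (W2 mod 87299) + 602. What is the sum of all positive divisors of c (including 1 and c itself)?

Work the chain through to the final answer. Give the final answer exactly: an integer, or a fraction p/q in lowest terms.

Stage 1: -3*(26)^2 - 7 = (-2028) + (-7) = -2035; answer -2035
Stage 2: W1 = -2035; w = -10; cross terms: (-36*-39 - -37*-36)=72, (-37*-39 - 19*-39)=2184, (19*-10 - 22*-39)=668, (22*-22 - -27*-10)=-754, (-27*-36 - -36*-22)=180; twice the area = |2350| = 2350; area = 1175; boundary points = 1 + 56 + 1 + 1 + 1 = 60; strictly interior points = area - boundary/2 + 1 = 1146; answer 1146
Stage 3: W2 = 1146; c = 1748; 1748 = 2^2 * 19 * 23; sigma = (1 + 2 + 4) * (1 + 19) * (1 + 23) = 7 * 20 * 24 = 3360; answer 3360

3360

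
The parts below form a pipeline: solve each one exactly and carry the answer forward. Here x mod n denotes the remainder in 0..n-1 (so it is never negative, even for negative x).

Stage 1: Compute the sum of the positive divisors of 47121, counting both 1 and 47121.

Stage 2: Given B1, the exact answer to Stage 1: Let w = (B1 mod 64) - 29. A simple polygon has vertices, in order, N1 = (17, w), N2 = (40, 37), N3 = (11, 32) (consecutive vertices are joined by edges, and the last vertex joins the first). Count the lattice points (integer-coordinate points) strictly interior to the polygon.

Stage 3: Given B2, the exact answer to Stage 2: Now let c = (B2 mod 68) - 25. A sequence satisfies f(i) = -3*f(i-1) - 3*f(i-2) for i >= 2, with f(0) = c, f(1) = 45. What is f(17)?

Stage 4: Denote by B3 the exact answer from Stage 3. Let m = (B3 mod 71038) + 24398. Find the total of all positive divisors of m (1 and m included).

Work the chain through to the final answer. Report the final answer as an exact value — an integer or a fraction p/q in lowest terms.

Stage 1: 47121 = 3 * 113 * 139; sigma = (1 + 3) * (1 + 113) * (1 + 139) = 4 * 114 * 140 = 63840; answer 63840
Stage 2: B1 = 63840; w = 3; cross terms: (17*37 - 40*3)=509, (40*32 - 11*37)=873, (11*3 - 17*32)=-511; twice the area = |871| = 871; area = 871/2; boundary points = 1 + 1 + 1 = 3; strictly interior points = area - boundary/2 + 1 = 435; answer 435
Stage 3: B2 = 435; c = 2; f(2) = -3*(45) - 3*(2) = -141; iterating: f(2)=-141, f(3)=288, f(4)=-441, f(5)=459, f(6)=-54, f(7)=-1215, f(8)=3807, f(9)=-7776, f(10)=11907, f(11)=-12393, f(12)=1458, f(13)=32805, f(14)=-102789, f(15)=209952, f(16)=-321489, f(17)=334611; answer 334611
Stage 4: B3 = 334611; m = 74857; 74857 is prime, so its only divisors are 1 and 74857; sigma = 1 + 74857 = 74858; answer 74858

74858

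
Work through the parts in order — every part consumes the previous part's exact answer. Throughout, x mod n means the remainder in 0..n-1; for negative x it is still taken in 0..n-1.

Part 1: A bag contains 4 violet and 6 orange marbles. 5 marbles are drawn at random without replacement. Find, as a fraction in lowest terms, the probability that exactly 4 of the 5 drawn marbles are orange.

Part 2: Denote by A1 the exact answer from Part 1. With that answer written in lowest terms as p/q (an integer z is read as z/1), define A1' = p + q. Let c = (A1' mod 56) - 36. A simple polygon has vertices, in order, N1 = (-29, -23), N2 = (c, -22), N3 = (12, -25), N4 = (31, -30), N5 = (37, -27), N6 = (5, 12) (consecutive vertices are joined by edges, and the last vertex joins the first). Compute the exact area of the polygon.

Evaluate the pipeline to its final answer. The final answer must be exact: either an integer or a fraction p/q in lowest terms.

1211

Part 1: total draws C(10,5) = 252; favorable C(6,4)*C(4,1) = 60; P = 5/21; answer 5/21
Part 2: A1 = 5/21; threaded value p + q = 26; c = -10; cross terms: (-29*-22 - -10*-23)=408, (-10*-25 - 12*-22)=514, (12*-30 - 31*-25)=415, (31*-27 - 37*-30)=273, (37*12 - 5*-27)=579, (5*-23 - -29*12)=233; twice the area = |2422| = 2422; area = 1211; answer 1211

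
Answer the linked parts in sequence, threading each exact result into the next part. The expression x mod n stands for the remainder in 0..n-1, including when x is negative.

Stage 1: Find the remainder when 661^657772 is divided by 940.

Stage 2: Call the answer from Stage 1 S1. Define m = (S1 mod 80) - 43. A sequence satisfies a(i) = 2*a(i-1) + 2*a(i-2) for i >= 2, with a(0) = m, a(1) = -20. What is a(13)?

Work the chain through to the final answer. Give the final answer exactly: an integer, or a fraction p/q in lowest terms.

Stage 1: squarings mod 940: 661^1=661, 661^2=761, 661^4=81, 661^8=921, 661^16=361, 661^32=601, 661^64=241, 661^128=741, 661^256=121, 661^512=541, 661^1024=341, 661^2048=661, 661^4096=761, 661^8192=81, 661^16384=921, 661^32768=361, 661^65536=601, 661^131072=241, 661^262144=741, 661^524288=121; 661^657772 = 661^4 * 661^8 * 661^32 * 661^64 * 661^256 * 661^2048 * 661^131072 * 661^524288 = 241 (mod 940); answer 241
Stage 2: S1 = 241; m = -42; a(2) = 2*(-20) + 2*(-42) = -124; iterating: a(2)=-124, a(3)=-288, a(4)=-824, a(5)=-2224, a(6)=-6096, a(7)=-16640, a(8)=-45472, a(9)=-124224, a(10)=-339392, a(11)=-927232, a(12)=-2533248, a(13)=-6920960; answer -6920960

-6920960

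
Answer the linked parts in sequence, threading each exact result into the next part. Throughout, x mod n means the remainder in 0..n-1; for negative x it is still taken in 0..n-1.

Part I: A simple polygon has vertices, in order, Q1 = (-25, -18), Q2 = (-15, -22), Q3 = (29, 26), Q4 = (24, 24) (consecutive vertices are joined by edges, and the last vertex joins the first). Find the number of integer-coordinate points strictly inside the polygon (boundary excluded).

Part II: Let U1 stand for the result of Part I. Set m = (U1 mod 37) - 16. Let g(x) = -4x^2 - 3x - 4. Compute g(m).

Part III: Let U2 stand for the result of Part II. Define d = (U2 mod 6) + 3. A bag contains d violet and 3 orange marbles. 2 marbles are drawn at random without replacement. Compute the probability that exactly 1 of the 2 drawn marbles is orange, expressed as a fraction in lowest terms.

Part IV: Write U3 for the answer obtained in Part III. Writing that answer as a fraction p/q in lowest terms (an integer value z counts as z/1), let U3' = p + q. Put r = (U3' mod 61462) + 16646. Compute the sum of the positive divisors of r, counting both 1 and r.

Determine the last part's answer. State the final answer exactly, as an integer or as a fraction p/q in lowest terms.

42224

Part I: cross terms: (-25*-22 - -15*-18)=280, (-15*26 - 29*-22)=248, (29*24 - 24*26)=72, (24*-18 - -25*24)=168; twice the area = |768| = 768; area = 384; boundary points = 2 + 4 + 1 + 7 = 14; strictly interior points = area - boundary/2 + 1 = 378; answer 378
Part II: U1 = 378; m = -8; -4*(-8)^2 - 3*(-8)^1 - 4 = (-256) + (24) + (-4) = -236; answer -236
Part III: U2 = -236; d = 7; total draws C(10,2) = 45; favorable C(3,1)*C(7,1) = 21; P = 7/15; answer 7/15
Part IV: U3 = 7/15; threaded value p + q = 22; r = 16668; 16668 = 2^2 * 3^2 * 463; sigma = (1 + 2 + 4) * (1 + 3 + 9) * (1 + 463) = 7 * 13 * 464 = 42224; answer 42224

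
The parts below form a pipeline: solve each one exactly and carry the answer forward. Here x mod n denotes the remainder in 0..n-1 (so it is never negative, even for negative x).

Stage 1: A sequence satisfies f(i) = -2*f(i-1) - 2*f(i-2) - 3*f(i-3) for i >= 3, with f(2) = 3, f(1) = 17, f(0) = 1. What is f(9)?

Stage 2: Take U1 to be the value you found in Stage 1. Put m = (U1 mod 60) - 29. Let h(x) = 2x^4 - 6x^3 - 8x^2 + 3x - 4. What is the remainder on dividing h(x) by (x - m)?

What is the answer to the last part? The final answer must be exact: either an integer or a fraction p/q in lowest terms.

741812

Stage 1: f(3) = -2*(3) - 2*(17) - 3*(1) = -43; iterating: f(3)=-43, f(4)=29, f(5)=19, f(6)=33, f(7)=-191, f(8)=259, f(9)=-235; answer -235
Stage 2: U1 = -235; m = -24; remainder = value at the root: 2*(-24)^4 - 6*(-24)^3 - 8*(-24)^2 + 3*(-24)^1 - 4 = (663552) + (82944) + (-4608) + (-72) + (-4) = 741812; answer 741812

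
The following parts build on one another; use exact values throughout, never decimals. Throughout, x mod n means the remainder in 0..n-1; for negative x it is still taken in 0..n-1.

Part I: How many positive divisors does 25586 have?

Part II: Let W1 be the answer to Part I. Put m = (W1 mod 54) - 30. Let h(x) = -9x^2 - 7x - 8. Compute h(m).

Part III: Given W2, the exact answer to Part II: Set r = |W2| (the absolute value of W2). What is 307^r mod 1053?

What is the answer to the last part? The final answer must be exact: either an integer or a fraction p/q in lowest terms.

766

Part I: 25586 = 2 * 11 * 1163; number of divisors = (1+1) * (1+1) * (1+1) = 8; answer 8
Part II: W1 = 8; m = -22; -9*(-22)^2 - 7*(-22)^1 - 8 = (-4356) + (154) + (-8) = -4210; answer -4210
Part III: W2 = -4210; r = 4210; squarings mod 1053: 307^1=307, 307^2=532, 307^4=820, 307^8=586, 307^16=118, 307^32=235, 307^64=469, 307^128=937, 307^256=820, 307^512=586, 307^1024=118, 307^2048=235, 307^4096=469; 307^4210 = 307^2 * 307^16 * 307^32 * 307^64 * 307^4096 = 766 (mod 1053); answer 766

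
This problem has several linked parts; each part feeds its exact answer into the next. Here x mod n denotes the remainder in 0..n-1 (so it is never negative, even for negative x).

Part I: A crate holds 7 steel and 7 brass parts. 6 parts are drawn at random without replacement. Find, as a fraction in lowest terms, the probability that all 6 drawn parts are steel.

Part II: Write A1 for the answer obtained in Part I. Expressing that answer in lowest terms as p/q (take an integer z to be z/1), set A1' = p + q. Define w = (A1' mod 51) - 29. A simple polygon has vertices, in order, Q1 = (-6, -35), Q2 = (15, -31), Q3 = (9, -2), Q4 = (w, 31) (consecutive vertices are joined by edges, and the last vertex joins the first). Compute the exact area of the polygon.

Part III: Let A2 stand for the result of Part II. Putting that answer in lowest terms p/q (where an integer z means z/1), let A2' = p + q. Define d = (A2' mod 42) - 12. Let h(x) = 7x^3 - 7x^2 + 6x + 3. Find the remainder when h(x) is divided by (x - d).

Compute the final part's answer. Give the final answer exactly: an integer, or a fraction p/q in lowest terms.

45603

Part I: total draws C(14,6) = 3003; favorable C(7,6) = 7; P = 1/429; answer 1/429
Part II: A1 = 1/429; threaded value p + q = 430; w = -7; cross terms: (-6*-31 - 15*-35)=711, (15*-2 - 9*-31)=249, (9*31 - -7*-2)=265, (-7*-35 - -6*31)=431; twice the area = |1656| = 1656; area = 828; answer 828
Part III: A2 = 828; threaded value p + q = 829; d = 19; remainder = value at the root: 7*(19)^3 - 7*(19)^2 + 6*(19)^1 + 3 = (48013) + (-2527) + (114) + (3) = 45603; answer 45603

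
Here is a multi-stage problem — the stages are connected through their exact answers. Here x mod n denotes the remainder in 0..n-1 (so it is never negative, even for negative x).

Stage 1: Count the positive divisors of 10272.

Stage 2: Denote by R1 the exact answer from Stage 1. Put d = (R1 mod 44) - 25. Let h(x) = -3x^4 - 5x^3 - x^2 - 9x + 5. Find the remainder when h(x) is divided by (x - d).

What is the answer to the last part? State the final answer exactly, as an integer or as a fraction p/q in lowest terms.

Stage 1: 10272 = 2^5 * 3 * 107; number of divisors = (5+1) * (1+1) * (1+1) = 24; answer 24
Stage 2: R1 = 24; d = -1; remainder = value at the root: -3*(-1)^4 - 5*(-1)^3 - 1*(-1)^2 - 9*(-1)^1 + 5 = (-3) + (5) + (-1) + (9) + (5) = 15; answer 15

15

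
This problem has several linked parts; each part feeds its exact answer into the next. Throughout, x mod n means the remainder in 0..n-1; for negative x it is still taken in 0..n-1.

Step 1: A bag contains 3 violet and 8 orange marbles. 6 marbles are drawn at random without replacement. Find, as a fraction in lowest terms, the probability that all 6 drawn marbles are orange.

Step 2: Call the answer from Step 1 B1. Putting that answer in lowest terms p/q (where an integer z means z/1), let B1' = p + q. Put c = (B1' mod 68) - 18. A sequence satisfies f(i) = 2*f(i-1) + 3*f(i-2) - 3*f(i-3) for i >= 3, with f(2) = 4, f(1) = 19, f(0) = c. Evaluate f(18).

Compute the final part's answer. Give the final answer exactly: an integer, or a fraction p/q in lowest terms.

-11499257

Step 1: total draws C(11,6) = 462; favorable C(8,6) = 28; P = 2/33; answer 2/33
Step 2: B1 = 2/33; threaded value p + q = 35; c = 17; f(3) = 2*(4) + 3*(19) - 3*(17) = 14; iterating: f(3)=14, f(4)=-17, f(5)=-4, f(6)=-101, f(7)=-163, f(8)=-617, f(9)=-1420, f(10)=-4202, f(11)=-10813, f(12)=-29972, f(13)=-79777, f(14)=-217031, f(15)=-583477, f(16)=-1578716, f(17)=-4256770, f(18)=-11499257; answer -11499257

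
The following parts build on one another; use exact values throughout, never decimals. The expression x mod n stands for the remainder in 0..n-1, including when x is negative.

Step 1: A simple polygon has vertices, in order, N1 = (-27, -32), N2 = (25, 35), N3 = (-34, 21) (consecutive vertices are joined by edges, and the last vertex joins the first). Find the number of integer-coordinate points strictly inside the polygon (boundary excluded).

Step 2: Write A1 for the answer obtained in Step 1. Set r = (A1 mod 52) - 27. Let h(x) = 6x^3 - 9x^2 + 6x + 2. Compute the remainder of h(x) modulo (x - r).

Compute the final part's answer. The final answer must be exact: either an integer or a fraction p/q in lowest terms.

Step 1: cross terms: (-27*35 - 25*-32)=-145, (25*21 - -34*35)=1715, (-34*-32 - -27*21)=1655; twice the area = |3225| = 3225; area = 3225/2; boundary points = 1 + 1 + 1 = 3; strictly interior points = area - boundary/2 + 1 = 1612; answer 1612
Step 2: A1 = 1612; r = -27; remainder = value at the root: 6*(-27)^3 - 9*(-27)^2 + 6*(-27)^1 + 2 = (-118098) + (-6561) + (-162) + (2) = -124819; answer -124819

-124819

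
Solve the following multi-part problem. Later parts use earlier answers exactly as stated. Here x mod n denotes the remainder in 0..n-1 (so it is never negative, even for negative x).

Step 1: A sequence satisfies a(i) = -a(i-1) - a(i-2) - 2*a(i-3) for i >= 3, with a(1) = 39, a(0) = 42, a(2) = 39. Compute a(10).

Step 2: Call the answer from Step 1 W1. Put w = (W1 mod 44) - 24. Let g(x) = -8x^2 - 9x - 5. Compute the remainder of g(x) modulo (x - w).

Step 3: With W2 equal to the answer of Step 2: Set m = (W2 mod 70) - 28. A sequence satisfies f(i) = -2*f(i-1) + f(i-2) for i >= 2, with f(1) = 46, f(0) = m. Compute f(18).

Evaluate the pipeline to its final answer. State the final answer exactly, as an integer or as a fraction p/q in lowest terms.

-117140148

Step 1: a(3) = -1*(39) - 1*(39) - 2*(42) = -162; iterating: a(3)=-162, a(4)=45, a(5)=39, a(6)=240, a(7)=-369, a(8)=51, a(9)=-162, a(10)=849; answer 849
Step 2: W1 = 849; w = -11; remainder = value at the root: -8*(-11)^2 - 9*(-11)^1 - 5 = (-968) + (99) + (-5) = -874; answer -874
Step 3: W2 = -874; m = 8; f(2) = -2*(46) + 1*(8) = -84; iterating: f(2)=-84, f(3)=214, f(4)=-512, f(5)=1238, f(6)=-2988, f(7)=7214, f(8)=-17416, f(9)=42046, f(10)=-101508, f(11)=245062, f(12)=-591632, f(13)=1428326, f(14)=-3448284, f(15)=8324894, f(16)=-20098072, f(17)=48521038, f(18)=-117140148; answer -117140148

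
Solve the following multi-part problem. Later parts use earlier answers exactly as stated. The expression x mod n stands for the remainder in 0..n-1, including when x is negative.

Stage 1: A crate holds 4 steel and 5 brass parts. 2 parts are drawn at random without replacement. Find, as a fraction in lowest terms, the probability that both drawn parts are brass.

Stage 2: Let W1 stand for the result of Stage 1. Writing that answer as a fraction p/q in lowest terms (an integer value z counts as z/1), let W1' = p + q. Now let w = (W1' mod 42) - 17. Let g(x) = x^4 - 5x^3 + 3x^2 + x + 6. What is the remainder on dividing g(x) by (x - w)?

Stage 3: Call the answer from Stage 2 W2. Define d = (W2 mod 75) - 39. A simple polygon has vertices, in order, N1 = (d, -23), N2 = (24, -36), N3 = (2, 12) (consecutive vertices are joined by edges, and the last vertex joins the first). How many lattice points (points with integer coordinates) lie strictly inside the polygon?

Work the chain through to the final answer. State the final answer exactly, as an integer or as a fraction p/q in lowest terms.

502

Stage 1: total draws C(9,2) = 36; favorable C(5,2) = 10; P = 5/18; answer 5/18
Stage 2: W1 = 5/18; threaded value p + q = 23; w = 6; remainder = value at the root: 1*(6)^4 - 5*(6)^3 + 3*(6)^2 + 1*(6)^1 + 6 = (1296) + (-1080) + (108) + (6) + (6) = 336; answer 336
Stage 3: W2 = 336; d = -3; cross terms: (-3*-36 - 24*-23)=660, (24*12 - 2*-36)=360, (2*-23 - -3*12)=-10; twice the area = |1010| = 1010; area = 505; boundary points = 1 + 2 + 5 = 8; strictly interior points = area - boundary/2 + 1 = 502; answer 502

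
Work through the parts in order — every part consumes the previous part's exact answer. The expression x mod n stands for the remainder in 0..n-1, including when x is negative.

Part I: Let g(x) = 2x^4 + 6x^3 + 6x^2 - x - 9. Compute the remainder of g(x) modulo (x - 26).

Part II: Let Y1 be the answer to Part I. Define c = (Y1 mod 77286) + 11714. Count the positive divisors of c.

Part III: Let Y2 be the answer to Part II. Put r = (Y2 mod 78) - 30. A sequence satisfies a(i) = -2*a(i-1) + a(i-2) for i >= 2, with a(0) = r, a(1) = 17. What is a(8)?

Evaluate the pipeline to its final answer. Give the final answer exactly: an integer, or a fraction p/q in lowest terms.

Part I: remainder = value at the root: 2*(26)^4 + 6*(26)^3 + 6*(26)^2 - 1*(26)^1 - 9 = (913952) + (105456) + (4056) + (-26) + (-9) = 1023429; answer 1023429
Part II: Y1 = 1023429; c = 30425; 30425 = 5^2 * 1217; number of divisors = (2+1) * (1+1) = 6; answer 6
Part III: Y2 = 6; r = -24; a(2) = -2*(17) + 1*(-24) = -58; iterating: a(2)=-58, a(3)=133, a(4)=-324, a(5)=781, a(6)=-1886, a(7)=4553, a(8)=-10992; answer -10992

-10992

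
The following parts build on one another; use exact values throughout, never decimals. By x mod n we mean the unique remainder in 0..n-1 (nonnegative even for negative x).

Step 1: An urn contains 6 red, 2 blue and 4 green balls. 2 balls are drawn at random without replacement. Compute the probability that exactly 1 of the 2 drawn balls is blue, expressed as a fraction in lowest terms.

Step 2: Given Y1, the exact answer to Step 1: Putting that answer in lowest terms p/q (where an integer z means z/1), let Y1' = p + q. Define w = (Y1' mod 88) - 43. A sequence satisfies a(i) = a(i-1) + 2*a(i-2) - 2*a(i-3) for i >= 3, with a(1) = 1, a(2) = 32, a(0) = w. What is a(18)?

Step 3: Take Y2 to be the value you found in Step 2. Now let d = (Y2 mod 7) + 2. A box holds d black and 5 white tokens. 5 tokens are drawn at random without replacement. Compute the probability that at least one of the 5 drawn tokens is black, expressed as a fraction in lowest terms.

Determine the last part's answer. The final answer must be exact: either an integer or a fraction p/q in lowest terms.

20/21

Step 1: total draws C(12,2) = 66; favorable C(2,1)*C(10,1) = 20; P = 10/33; answer 10/33
Step 2: Y1 = 10/33; threaded value p + q = 43; w = 0; a(3) = 1*(32) + 2*(1) - 2*(0) = 34; iterating: a(3)=34, a(4)=96, a(5)=100, a(6)=224, a(7)=232, a(8)=480, a(9)=496, a(10)=992, a(11)=1024, a(12)=2016, a(13)=2080, a(14)=4064, a(15)=4192, a(16)=8160, a(17)=8416, a(18)=16352; answer 16352
Step 3: Y2 = 16352; d = 2; total draws C(7,5) = 21; complement C(5,5) = 1; favorable 21 - 1 = 20; P = 20/21; answer 20/21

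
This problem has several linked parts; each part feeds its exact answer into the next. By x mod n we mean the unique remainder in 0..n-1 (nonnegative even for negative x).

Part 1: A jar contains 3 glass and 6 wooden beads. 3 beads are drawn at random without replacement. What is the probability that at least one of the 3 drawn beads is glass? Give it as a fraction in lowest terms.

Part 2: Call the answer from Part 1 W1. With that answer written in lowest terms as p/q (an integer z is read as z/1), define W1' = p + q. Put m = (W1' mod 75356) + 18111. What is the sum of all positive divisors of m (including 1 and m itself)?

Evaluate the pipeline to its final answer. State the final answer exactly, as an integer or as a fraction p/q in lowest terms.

34300

Part 1: total draws C(9,3) = 84; complement C(6,3) = 20; favorable 84 - 20 = 64; P = 16/21; answer 16/21
Part 2: W1 = 16/21; threaded value p + q = 37; m = 18148; 18148 = 2^2 * 13 * 349; sigma = (1 + 2 + 4) * (1 + 13) * (1 + 349) = 7 * 14 * 350 = 34300; answer 34300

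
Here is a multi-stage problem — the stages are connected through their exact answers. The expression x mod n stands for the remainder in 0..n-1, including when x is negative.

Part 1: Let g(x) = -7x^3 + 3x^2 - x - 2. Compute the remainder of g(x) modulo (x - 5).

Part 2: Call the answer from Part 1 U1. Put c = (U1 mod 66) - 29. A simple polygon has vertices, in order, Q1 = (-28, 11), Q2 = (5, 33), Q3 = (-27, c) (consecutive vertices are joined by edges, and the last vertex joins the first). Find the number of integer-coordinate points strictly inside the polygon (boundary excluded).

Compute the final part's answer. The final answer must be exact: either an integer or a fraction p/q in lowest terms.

165

Part 1: remainder = value at the root: -7*(5)^3 + 3*(5)^2 - 1*(5)^1 - 2 = (-875) + (75) + (-5) + (-2) = -807; answer -807
Part 2: U1 = -807; c = 22; cross terms: (-28*33 - 5*11)=-979, (5*22 - -27*33)=1001, (-27*11 - -28*22)=319; twice the area = |341| = 341; area = 341/2; boundary points = 11 + 1 + 1 = 13; strictly interior points = area - boundary/2 + 1 = 165; answer 165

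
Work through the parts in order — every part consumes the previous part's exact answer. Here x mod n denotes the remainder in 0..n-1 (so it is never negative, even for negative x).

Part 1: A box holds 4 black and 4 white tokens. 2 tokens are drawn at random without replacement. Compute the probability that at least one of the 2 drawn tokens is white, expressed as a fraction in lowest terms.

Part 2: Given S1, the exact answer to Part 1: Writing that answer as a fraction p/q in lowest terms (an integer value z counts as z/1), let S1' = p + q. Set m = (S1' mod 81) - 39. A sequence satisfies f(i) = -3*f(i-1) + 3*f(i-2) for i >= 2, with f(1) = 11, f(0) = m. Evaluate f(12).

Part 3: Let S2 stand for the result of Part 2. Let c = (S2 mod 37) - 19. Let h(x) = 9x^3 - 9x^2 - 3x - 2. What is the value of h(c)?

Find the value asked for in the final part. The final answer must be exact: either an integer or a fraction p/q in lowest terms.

-7265

Part 1: total draws C(8,2) = 28; complement C(4,2) = 6; favorable 28 - 6 = 22; P = 11/14; answer 11/14
Part 2: S1 = 11/14; threaded value p + q = 25; m = -14; f(2) = -3*(11) + 3*(-14) = -75; iterating: f(2)=-75, f(3)=258, f(4)=-999, f(5)=3771, f(6)=-14310, f(7)=54243, f(8)=-205659, f(9)=779706, f(10)=-2956095, f(11)=11207403, f(12)=-42490494; answer -42490494
Part 3: S2 = -42490494; c = -9; 9*(-9)^3 - 9*(-9)^2 - 3*(-9)^1 - 2 = (-6561) + (-729) + (27) + (-2) = -7265; answer -7265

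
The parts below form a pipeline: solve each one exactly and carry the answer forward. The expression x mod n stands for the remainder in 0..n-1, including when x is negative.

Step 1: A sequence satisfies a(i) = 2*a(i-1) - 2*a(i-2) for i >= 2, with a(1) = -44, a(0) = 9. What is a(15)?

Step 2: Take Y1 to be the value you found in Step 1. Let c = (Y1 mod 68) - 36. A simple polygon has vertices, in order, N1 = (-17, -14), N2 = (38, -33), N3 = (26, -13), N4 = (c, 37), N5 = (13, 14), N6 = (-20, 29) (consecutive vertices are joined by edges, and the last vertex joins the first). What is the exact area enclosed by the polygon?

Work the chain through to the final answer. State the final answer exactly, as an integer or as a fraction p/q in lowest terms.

Step 1: a(2) = 2*(-44) - 2*(9) = -106; iterating: a(2)=-106, a(3)=-124, a(4)=-36, a(5)=176, a(6)=424, a(7)=496, a(8)=144, a(9)=-704, a(10)=-1696, a(11)=-1984, a(12)=-576, a(13)=2816, a(14)=6784, a(15)=7936; answer 7936
Step 2: Y1 = 7936; c = 12; cross terms: (-17*-33 - 38*-14)=1093, (38*-13 - 26*-33)=364, (26*37 - 12*-13)=1118, (12*14 - 13*37)=-313, (13*29 - -20*14)=657, (-20*-14 - -17*29)=773; twice the area = |3692| = 3692; area = 1846; answer 1846

1846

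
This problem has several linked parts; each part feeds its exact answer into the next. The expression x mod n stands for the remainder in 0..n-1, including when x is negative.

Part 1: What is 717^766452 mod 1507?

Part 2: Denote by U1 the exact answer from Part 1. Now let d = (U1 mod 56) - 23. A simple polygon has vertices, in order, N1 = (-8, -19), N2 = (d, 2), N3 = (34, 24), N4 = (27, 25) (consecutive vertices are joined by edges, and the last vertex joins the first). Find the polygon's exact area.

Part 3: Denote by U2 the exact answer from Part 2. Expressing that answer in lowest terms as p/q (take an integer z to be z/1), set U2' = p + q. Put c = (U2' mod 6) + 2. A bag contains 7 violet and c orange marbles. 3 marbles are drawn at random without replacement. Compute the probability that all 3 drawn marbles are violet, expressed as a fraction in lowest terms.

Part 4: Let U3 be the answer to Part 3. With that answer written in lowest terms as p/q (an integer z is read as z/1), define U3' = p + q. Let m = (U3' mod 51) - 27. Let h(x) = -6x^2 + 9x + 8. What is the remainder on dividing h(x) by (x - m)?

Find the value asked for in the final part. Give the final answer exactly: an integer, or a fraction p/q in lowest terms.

-964

Part 1: squarings mod 1507: 717^1=717, 717^2=202, 717^4=115, 717^8=1169, 717^16=1219, 717^32=59, 717^64=467, 717^128=1081, 717^256=636, 717^512=620, 717^1024=115, 717^2048=1169, 717^4096=1219, 717^8192=59, 717^16384=467, 717^32768=1081, 717^65536=636, 717^131072=620, 717^262144=115, 717^524288=1169; 717^766452 = 717^4 * 717^16 * 717^32 * 717^64 * 717^128 * 717^256 * 717^4096 * 717^8192 * 717^32768 * 717^65536 * 717^131072 * 717^524288 = 1170 (mod 1507); answer 1170
Part 2: U1 = 1170; d = 27; cross terms: (-8*2 - 27*-19)=497, (27*24 - 34*2)=580, (34*25 - 27*24)=202, (27*-19 - -8*25)=-313; twice the area = |966| = 966; area = 483; answer 483
Part 3: U2 = 483; threaded value p + q = 484; c = 6; total draws C(13,3) = 286; favorable C(7,3) = 35; P = 35/286; answer 35/286
Part 4: U3 = 35/286; threaded value p + q = 321; m = -12; remainder = value at the root: -6*(-12)^2 + 9*(-12)^1 + 8 = (-864) + (-108) + (8) = -964; answer -964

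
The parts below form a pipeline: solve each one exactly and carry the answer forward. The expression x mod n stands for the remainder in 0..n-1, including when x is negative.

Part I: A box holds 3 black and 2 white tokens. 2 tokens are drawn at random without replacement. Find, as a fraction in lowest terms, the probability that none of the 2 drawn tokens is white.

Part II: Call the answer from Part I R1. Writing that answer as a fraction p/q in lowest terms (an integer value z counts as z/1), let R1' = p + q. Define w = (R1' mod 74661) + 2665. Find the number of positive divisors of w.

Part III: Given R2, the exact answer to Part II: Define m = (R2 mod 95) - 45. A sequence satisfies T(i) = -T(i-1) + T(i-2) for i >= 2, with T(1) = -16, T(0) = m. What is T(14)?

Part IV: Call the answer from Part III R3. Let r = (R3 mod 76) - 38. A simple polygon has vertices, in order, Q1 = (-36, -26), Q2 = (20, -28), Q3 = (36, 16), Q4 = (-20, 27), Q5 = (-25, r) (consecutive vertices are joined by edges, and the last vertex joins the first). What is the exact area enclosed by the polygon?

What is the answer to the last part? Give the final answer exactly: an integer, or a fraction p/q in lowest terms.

6001/2

Part I: total draws C(5,2) = 10; favorable C(3,2) = 3; P = 3/10; answer 3/10
Part II: R1 = 3/10; threaded value p + q = 13; w = 2678; 2678 = 2 * 13 * 103; number of divisors = (1+1) * (1+1) * (1+1) = 8; answer 8
Part III: R2 = 8; m = -37; T(2) = -1*(-16) + 1*(-37) = -21; iterating: T(2)=-21, T(3)=5, T(4)=-26, T(5)=31, T(6)=-57, T(7)=88, T(8)=-145, T(9)=233, T(10)=-378, T(11)=611, T(12)=-989, T(13)=1600, T(14)=-2589; answer -2589
Part IV: R3 = -2589; r = 33; cross terms: (-36*-28 - 20*-26)=1528, (20*16 - 36*-28)=1328, (36*27 - -20*16)=1292, (-20*33 - -25*27)=15, (-25*-26 - -36*33)=1838; twice the area = |6001| = 6001; area = 6001/2; answer 6001/2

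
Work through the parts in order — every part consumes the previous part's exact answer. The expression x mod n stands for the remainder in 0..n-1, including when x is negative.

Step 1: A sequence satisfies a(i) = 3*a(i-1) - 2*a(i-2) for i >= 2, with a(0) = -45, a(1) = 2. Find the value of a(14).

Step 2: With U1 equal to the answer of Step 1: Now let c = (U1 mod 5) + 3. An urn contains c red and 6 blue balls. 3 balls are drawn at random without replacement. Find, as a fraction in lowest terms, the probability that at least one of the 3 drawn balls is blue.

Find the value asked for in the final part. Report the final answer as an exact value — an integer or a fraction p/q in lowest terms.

29/30

Step 1: a(2) = 3*(2) - 2*(-45) = 96; iterating: a(2)=96, a(3)=284, a(4)=660, a(5)=1412, a(6)=2916, a(7)=5924, a(8)=11940, a(9)=23972, a(10)=48036, a(11)=96164, a(12)=192420, a(13)=384932, a(14)=769956; answer 769956
Step 2: U1 = 769956; c = 4; total draws C(10,3) = 120; complement C(4,3) = 4; favorable 120 - 4 = 116; P = 29/30; answer 29/30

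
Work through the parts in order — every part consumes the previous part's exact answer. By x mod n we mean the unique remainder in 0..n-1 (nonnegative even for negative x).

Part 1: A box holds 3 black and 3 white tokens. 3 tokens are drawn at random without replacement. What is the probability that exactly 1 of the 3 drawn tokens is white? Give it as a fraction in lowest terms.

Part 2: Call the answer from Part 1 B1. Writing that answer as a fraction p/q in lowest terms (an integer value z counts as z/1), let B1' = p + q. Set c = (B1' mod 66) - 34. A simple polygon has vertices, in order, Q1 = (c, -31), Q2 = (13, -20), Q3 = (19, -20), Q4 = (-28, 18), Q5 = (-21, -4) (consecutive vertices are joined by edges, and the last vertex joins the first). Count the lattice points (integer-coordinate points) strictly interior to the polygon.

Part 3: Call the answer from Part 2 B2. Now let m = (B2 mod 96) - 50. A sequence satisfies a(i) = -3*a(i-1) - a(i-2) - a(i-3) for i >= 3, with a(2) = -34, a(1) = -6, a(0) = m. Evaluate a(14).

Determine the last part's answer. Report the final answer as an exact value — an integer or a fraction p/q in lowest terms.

Part 1: total draws C(6,3) = 20; favorable C(3,1)*C(3,2) = 9; P = 9/20; answer 9/20
Part 2: B1 = 9/20; threaded value p + q = 29; c = -5; cross terms: (-5*-20 - 13*-31)=503, (13*-20 - 19*-20)=120, (19*18 - -28*-20)=-218, (-28*-4 - -21*18)=490, (-21*-31 - -5*-4)=631; twice the area = |1526| = 1526; area = 763; boundary points = 1 + 6 + 1 + 1 + 1 = 10; strictly interior points = area - boundary/2 + 1 = 759; answer 759
Part 3: B2 = 759; m = 37; a(3) = -3*(-34) - 1*(-6) - 1*(37) = 71; iterating: a(3)=71, a(4)=-173, a(5)=482, a(6)=-1344, a(7)=3723, a(8)=-10307, a(9)=28542, a(10)=-79042, a(11)=218891, a(12)=-606173, a(13)=1678670, a(14)=-4648728; answer -4648728

-4648728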